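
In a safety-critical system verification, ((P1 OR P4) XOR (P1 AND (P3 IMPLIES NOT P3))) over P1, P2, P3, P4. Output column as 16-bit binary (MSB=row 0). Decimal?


Formula: ((P1 OR P4) XOR (P1 AND (P3 IMPLIES NOT P3))) over P1, P2, P3, P4 (16 rows)
Evaluate each row (bits = P1,P2,P3,P4, MSB first):
  row 0 [0000]: ((0 OR 0) XOR (0 AND (0 IMPLIES NOT 0))) -> 0
  row 1 [0001]: ((0 OR 1) XOR (0 AND (0 IMPLIES NOT 0))) -> 1
  row 2 [0010]: ((0 OR 0) XOR (0 AND (1 IMPLIES NOT 1))) -> 0
  row 3 [0011]: ((0 OR 1) XOR (0 AND (1 IMPLIES NOT 1))) -> 1
  row 4 [0100]: ((0 OR 0) XOR (0 AND (0 IMPLIES NOT 0))) -> 0
  row 5 [0101]: ((0 OR 1) XOR (0 AND (0 IMPLIES NOT 0))) -> 1
  row 6 [0110]: ((0 OR 0) XOR (0 AND (1 IMPLIES NOT 1))) -> 0
  row 7 [0111]: ((0 OR 1) XOR (0 AND (1 IMPLIES NOT 1))) -> 1
  row 8 [1000]: ((1 OR 0) XOR (1 AND (0 IMPLIES NOT 0))) -> 0
  row 9 [1001]: ((1 OR 1) XOR (1 AND (0 IMPLIES NOT 0))) -> 0
  row 10 [1010]: ((1 OR 0) XOR (1 AND (1 IMPLIES NOT 1))) -> 1
  row 11 [1011]: ((1 OR 1) XOR (1 AND (1 IMPLIES NOT 1))) -> 1
  row 12 [1100]: ((1 OR 0) XOR (1 AND (0 IMPLIES NOT 0))) -> 0
  row 13 [1101]: ((1 OR 1) XOR (1 AND (0 IMPLIES NOT 0))) -> 0
  row 14 [1110]: ((1 OR 0) XOR (1 AND (1 IMPLIES NOT 1))) -> 1
  row 15 [1111]: ((1 OR 1) XOR (1 AND (1 IMPLIES NOT 1))) -> 1
Full result column, 4 rows per line (P1,P2 fixed per line; P3,P4 runs 00..11 left to right):
  rows 0-3 [P1,P2=00]: 0101  = hex 5
  rows 4-7 [P1,P2=01]: 0101  = hex 5
  rows 8-11 [P1,P2=10]: 0011  = hex 3
  rows 12-15 [P1,P2=11]: 0011  = hex 3
Output column (row 0 .. row 15) = 0101010100110011
Output column grouped in 4s = 0101 0101 0011 0011 = 0x5533
Convert to decimal digit by digit (value = value*16 + digit):
  5 -> 5
  5*16 + 5 = 85
  85*16 + 3 = 1363
  1363*16 + 3 = 21811
Decimal = 21811

21811


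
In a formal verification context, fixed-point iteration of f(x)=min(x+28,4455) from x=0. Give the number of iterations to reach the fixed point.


Step 1: x=0, cap=4455, increment=28
Step 2: x grows by 28 each step until capped at 4455; fixed point is x=4455
Step 3: iterations = ceil(4455/28) = 160

160


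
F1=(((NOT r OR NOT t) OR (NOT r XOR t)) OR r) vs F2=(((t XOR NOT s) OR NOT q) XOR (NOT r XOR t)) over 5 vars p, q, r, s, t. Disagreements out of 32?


F1 = (((NOT r OR NOT t) OR (NOT r XOR t)) OR r)
F2 = (((t XOR NOT s) OR NOT q) XOR (NOT r XOR t))
Evaluate both on each of 32 rows (bits = p,q,r,s,t):
  row 0 [00000]: F1=1 F2=0 (differ) -> 1
  row 1 [00001]: F1=1 F2=1 -> 0
  row 2 [00010]: F1=1 F2=0 (differ) -> 1
  row 3 [00011]: F1=1 F2=1 -> 0
  row 4 [00100]: F1=1 F2=1 -> 0
  row 5 [00101]: F1=1 F2=0 (differ) -> 1
  row 6 [00110]: F1=1 F2=1 -> 0
  row 7 [00111]: F1=1 F2=0 (differ) -> 1
  row 8 [01000]: F1=1 F2=0 (differ) -> 1
  row 9 [01001]: F1=1 F2=0 (differ) -> 1
  row 10 [01010]: F1=1 F2=1 -> 0
  row 11 [01011]: F1=1 F2=1 -> 0
  row 12 [01100]: F1=1 F2=1 -> 0
  row 13 [01101]: F1=1 F2=1 -> 0
  row 14 [01110]: F1=1 F2=0 (differ) -> 1
  row 15 [01111]: F1=1 F2=0 (differ) -> 1
  row 16 [10000]: F1=1 F2=0 (differ) -> 1
  row 17 [10001]: F1=1 F2=1 -> 0
  row 18 [10010]: F1=1 F2=0 (differ) -> 1
  row 19 [10011]: F1=1 F2=1 -> 0
  row 20 [10100]: F1=1 F2=1 -> 0
  row 21 [10101]: F1=1 F2=0 (differ) -> 1
  row 22 [10110]: F1=1 F2=1 -> 0
  row 23 [10111]: F1=1 F2=0 (differ) -> 1
  row 24 [11000]: F1=1 F2=0 (differ) -> 1
  row 25 [11001]: F1=1 F2=0 (differ) -> 1
  row 26 [11010]: F1=1 F2=1 -> 0
  row 27 [11011]: F1=1 F2=1 -> 0
  row 28 [11100]: F1=1 F2=1 -> 0
  row 29 [11101]: F1=1 F2=1 -> 0
  row 30 [11110]: F1=1 F2=0 (differ) -> 1
  row 31 [11111]: F1=1 F2=0 (differ) -> 1
Full result column, 8 rows per line (p,q fixed per line; r,s,t runs 000..111 left to right):
  rows 0-7 [p,q=00]: 10100101  (ones: 4)
  rows 8-15 [p,q=01]: 11000011  (ones: 4)
  rows 16-23 [p,q=10]: 10100101  (ones: 4)
  rows 24-31 [p,q=11]: 11000011  (ones: 4)
Disagreements = 4+4+4+4 = 16

16


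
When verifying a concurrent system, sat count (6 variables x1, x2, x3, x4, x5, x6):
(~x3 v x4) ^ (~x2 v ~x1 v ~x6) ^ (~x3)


CNF with 3 clauses over 6 vars (64 assignments).
An assignment satisfies CNF iff every clause has >=1 true literal.
Check each row (bits = x1,x2,x3,x4,x5,x6; clause T/F shown):
  row 0 [000000]: clauses=TTT -> 1
  row 1 [000001]: clauses=TTT -> 1
  row 2 [000010]: clauses=TTT -> 1
  row 3 [000011]: clauses=TTT -> 1
  row 4 [000100]: clauses=TTT -> 1
  (every remaining row is evaluated the same way; all 64 results are listed next)
Full result column, 8 rows per line (x1,x2,x3 fixed per line; x4,x5,x6 runs 000..111 left to right):
  rows 0-7 [x1,x2,x3=000]: 11111111  (ones: 8)
  rows 8-15 [x1,x2,x3=001]: 00000000  (ones: 0)
  rows 16-23 [x1,x2,x3=010]: 11111111  (ones: 8)
  rows 24-31 [x1,x2,x3=011]: 00000000  (ones: 0)
  rows 32-39 [x1,x2,x3=100]: 11111111  (ones: 8)
  rows 40-47 [x1,x2,x3=101]: 00000000  (ones: 0)
  rows 48-55 [x1,x2,x3=110]: 10101010  (ones: 4)
  rows 56-63 [x1,x2,x3=111]: 00000000  (ones: 0)
Satisfying assignments = 8+0+8+0+8+0+4+0 = 28

28


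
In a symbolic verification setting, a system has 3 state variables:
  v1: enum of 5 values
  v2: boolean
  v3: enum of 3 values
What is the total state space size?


State space = product of domain sizes of all variables.
Domain sizes:
  v1 (enum of 5 values): 5
  v2 (boolean): 2
  v3 (enum of 3 values): 3
Product = 5 * 2 * 3 = 30

30


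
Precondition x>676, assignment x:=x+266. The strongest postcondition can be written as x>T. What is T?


Formula: sp(P, x:=E) = exists old_x. (x = E[old_x/x]) AND P[old_x/x] (old_x is the value of x before the assignment; eliminate old_x by solving x = E[old_x/x] for old_x)
Step 1: Precondition P: x>676, i.e. old_x > 676
Step 2: Assignment gives x = old_x + 266, so old_x = x - 266
Step 3: Substitute into P: x - 266 > 676
Step 4: Simplify: x > 676+266 = 942

942


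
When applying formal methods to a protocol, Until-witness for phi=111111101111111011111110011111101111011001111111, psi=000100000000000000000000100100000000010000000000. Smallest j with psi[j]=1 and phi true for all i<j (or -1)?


(phi U psi) at 0: need smallest j with psi[j]=1 and phi[i]=1 for all i in [0,j).
Scan from step 0:
  step 0: phi=1, psi=0 -> continue
  step 1: phi=1, psi=0 -> continue
  step 2: phi=1, psi=0 -> continue
  step 3: psi=1 and phi held for [0,3) -> witness found
Witness step = 3

3


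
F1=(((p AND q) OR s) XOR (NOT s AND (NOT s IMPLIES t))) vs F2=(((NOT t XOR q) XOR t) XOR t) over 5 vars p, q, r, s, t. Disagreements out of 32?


F1 = (((p AND q) OR s) XOR (NOT s AND (NOT s IMPLIES t)))
F2 = (((NOT t XOR q) XOR t) XOR t)
Evaluate both on each of 32 rows (bits = p,q,r,s,t):
  row 0 [00000]: F1=0 F2=1 (differ) -> 1
  row 1 [00001]: F1=1 F2=0 (differ) -> 1
  row 2 [00010]: F1=1 F2=1 -> 0
  row 3 [00011]: F1=1 F2=0 (differ) -> 1
  row 4 [00100]: F1=0 F2=1 (differ) -> 1
  row 5 [00101]: F1=1 F2=0 (differ) -> 1
  row 6 [00110]: F1=1 F2=1 -> 0
  row 7 [00111]: F1=1 F2=0 (differ) -> 1
  row 8 [01000]: F1=0 F2=0 -> 0
  row 9 [01001]: F1=1 F2=1 -> 0
  row 10 [01010]: F1=1 F2=0 (differ) -> 1
  row 11 [01011]: F1=1 F2=1 -> 0
  row 12 [01100]: F1=0 F2=0 -> 0
  row 13 [01101]: F1=1 F2=1 -> 0
  row 14 [01110]: F1=1 F2=0 (differ) -> 1
  row 15 [01111]: F1=1 F2=1 -> 0
  row 16 [10000]: F1=0 F2=1 (differ) -> 1
  row 17 [10001]: F1=1 F2=0 (differ) -> 1
  row 18 [10010]: F1=1 F2=1 -> 0
  row 19 [10011]: F1=1 F2=0 (differ) -> 1
  row 20 [10100]: F1=0 F2=1 (differ) -> 1
  row 21 [10101]: F1=1 F2=0 (differ) -> 1
  row 22 [10110]: F1=1 F2=1 -> 0
  row 23 [10111]: F1=1 F2=0 (differ) -> 1
  row 24 [11000]: F1=1 F2=0 (differ) -> 1
  row 25 [11001]: F1=0 F2=1 (differ) -> 1
  row 26 [11010]: F1=1 F2=0 (differ) -> 1
  row 27 [11011]: F1=1 F2=1 -> 0
  row 28 [11100]: F1=1 F2=0 (differ) -> 1
  row 29 [11101]: F1=0 F2=1 (differ) -> 1
  row 30 [11110]: F1=1 F2=0 (differ) -> 1
  row 31 [11111]: F1=1 F2=1 -> 0
Full result column, 8 rows per line (p,q fixed per line; r,s,t runs 000..111 left to right):
  rows 0-7 [p,q=00]: 11011101  (ones: 6)
  rows 8-15 [p,q=01]: 00100010  (ones: 2)
  rows 16-23 [p,q=10]: 11011101  (ones: 6)
  rows 24-31 [p,q=11]: 11101110  (ones: 6)
Disagreements = 6+2+6+6 = 20

20


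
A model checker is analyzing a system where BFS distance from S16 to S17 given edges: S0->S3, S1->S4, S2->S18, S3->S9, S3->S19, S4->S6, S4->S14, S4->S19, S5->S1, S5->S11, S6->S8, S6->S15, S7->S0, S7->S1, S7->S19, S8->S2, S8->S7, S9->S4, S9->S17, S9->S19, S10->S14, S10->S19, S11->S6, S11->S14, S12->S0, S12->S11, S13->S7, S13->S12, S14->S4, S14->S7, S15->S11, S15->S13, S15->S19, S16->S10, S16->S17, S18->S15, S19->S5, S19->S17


BFS layer-by-layer from S16:
  dist 0: {S16}
  dist 1: {S10, S17}
  -> S17 reached at distance 1
Shortest path length = 1

1


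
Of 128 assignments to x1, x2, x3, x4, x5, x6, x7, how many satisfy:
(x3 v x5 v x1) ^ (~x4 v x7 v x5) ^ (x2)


CNF with 3 clauses over 7 vars (128 assignments).
An assignment satisfies CNF iff every clause has >=1 true literal.
Check each row (bits = x1,x2,x3,x4,x5,x6,x7; clause T/F shown):
  row 0 [0000000]: clauses=FTF -> 0
  row 1 [0000001]: clauses=FTF -> 0
  row 2 [0000010]: clauses=FTF -> 0
  row 3 [0000011]: clauses=FTF -> 0
  row 4 [0000100]: clauses=TTF -> 0
  (every remaining row is evaluated the same way; all 128 results are listed next)
Full result column, 8 rows per line (x1,x2,x3,x4 fixed per line; x5,x6,x7 runs 000..111 left to right):
  rows 0-7 [x1,x2,x3,x4=0000]: 00000000  (ones: 0)
  rows 8-15 [x1,x2,x3,x4=0001]: 00000000  (ones: 0)
  rows 16-23 [x1,x2,x3,x4=0010]: 00000000  (ones: 0)
  rows 24-31 [x1,x2,x3,x4=0011]: 00000000  (ones: 0)
  rows 32-39 [x1,x2,x3,x4=0100]: 00001111  (ones: 4)
  rows 40-47 [x1,x2,x3,x4=0101]: 00001111  (ones: 4)
  rows 48-55 [x1,x2,x3,x4=0110]: 11111111  (ones: 8)
  rows 56-63 [x1,x2,x3,x4=0111]: 01011111  (ones: 6)
  rows 64-71 [x1,x2,x3,x4=1000]: 00000000  (ones: 0)
  rows 72-79 [x1,x2,x3,x4=1001]: 00000000  (ones: 0)
  rows 80-87 [x1,x2,x3,x4=1010]: 00000000  (ones: 0)
  rows 88-95 [x1,x2,x3,x4=1011]: 00000000  (ones: 0)
  rows 96-103 [x1,x2,x3,x4=1100]: 11111111  (ones: 8)
  rows 104-111 [x1,x2,x3,x4=1101]: 01011111  (ones: 6)
  rows 112-119 [x1,x2,x3,x4=1110]: 11111111  (ones: 8)
  rows 120-127 [x1,x2,x3,x4=1111]: 01011111  (ones: 6)
Satisfying assignments = 0+0+0+0+4+4+8+6+0+0+0+0+8+6+8+6 = 50

50


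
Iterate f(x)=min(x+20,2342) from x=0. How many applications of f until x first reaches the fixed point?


Step 1: x=0, cap=2342, increment=20
Step 2: x grows by 20 each step until capped at 2342; fixed point is x=2342
Step 3: iterations = ceil(2342/20) = 118

118


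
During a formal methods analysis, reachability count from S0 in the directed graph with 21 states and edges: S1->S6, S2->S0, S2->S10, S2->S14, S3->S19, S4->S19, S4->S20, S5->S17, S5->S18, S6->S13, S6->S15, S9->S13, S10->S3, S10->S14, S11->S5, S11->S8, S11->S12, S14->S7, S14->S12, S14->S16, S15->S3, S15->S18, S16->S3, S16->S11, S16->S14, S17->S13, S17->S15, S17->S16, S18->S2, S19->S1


BFS from S0:
  layer 0: {S0}
Reachable set: {S0}
Count = 1

1


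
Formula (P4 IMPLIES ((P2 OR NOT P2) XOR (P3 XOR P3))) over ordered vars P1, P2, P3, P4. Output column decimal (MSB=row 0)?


Formula: (P4 IMPLIES ((P2 OR NOT P2) XOR (P3 XOR P3))) over P1, P2, P3, P4 (16 rows)
Evaluate each row (bits = P1,P2,P3,P4, MSB first):
  row 0 [0000]: (0 IMPLIES ((0 OR NOT 0) XOR (0 XOR 0))) -> 1
  row 1 [0001]: (1 IMPLIES ((0 OR NOT 0) XOR (0 XOR 0))) -> 1
  row 2 [0010]: (0 IMPLIES ((0 OR NOT 0) XOR (1 XOR 1))) -> 1
  row 3 [0011]: (1 IMPLIES ((0 OR NOT 0) XOR (1 XOR 1))) -> 1
  row 4 [0100]: (0 IMPLIES ((1 OR NOT 1) XOR (0 XOR 0))) -> 1
  row 5 [0101]: (1 IMPLIES ((1 OR NOT 1) XOR (0 XOR 0))) -> 1
  row 6 [0110]: (0 IMPLIES ((1 OR NOT 1) XOR (1 XOR 1))) -> 1
  row 7 [0111]: (1 IMPLIES ((1 OR NOT 1) XOR (1 XOR 1))) -> 1
  row 8 [1000]: (0 IMPLIES ((0 OR NOT 0) XOR (0 XOR 0))) -> 1
  row 9 [1001]: (1 IMPLIES ((0 OR NOT 0) XOR (0 XOR 0))) -> 1
  row 10 [1010]: (0 IMPLIES ((0 OR NOT 0) XOR (1 XOR 1))) -> 1
  row 11 [1011]: (1 IMPLIES ((0 OR NOT 0) XOR (1 XOR 1))) -> 1
  row 12 [1100]: (0 IMPLIES ((1 OR NOT 1) XOR (0 XOR 0))) -> 1
  row 13 [1101]: (1 IMPLIES ((1 OR NOT 1) XOR (0 XOR 0))) -> 1
  row 14 [1110]: (0 IMPLIES ((1 OR NOT 1) XOR (1 XOR 1))) -> 1
  row 15 [1111]: (1 IMPLIES ((1 OR NOT 1) XOR (1 XOR 1))) -> 1
Full result column, 4 rows per line (P1,P2 fixed per line; P3,P4 runs 00..11 left to right):
  rows 0-3 [P1,P2=00]: 1111  = hex F
  rows 4-7 [P1,P2=01]: 1111  = hex F
  rows 8-11 [P1,P2=10]: 1111  = hex F
  rows 12-15 [P1,P2=11]: 1111  = hex F
Output column (row 0 .. row 15) = 1111111111111111
Output column grouped in 4s = 1111 1111 1111 1111 = 0xFFFF
Convert to decimal digit by digit (value = value*16 + digit):
  F -> 15
  15*16 + 15 (F) = 255
  255*16 + 15 (F) = 4095
  4095*16 + 15 (F) = 65535
Decimal = 65535

65535


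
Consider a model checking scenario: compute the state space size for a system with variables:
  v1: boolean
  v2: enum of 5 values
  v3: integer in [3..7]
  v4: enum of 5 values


State space = product of domain sizes of all variables.
Domain sizes:
  v1 (boolean): 2
  v2 (enum of 5 values): 5
  v3 (integer in [3..7]): 5
  v4 (enum of 5 values): 5
Product = 2 * 5 * 5 * 5 = 250

250


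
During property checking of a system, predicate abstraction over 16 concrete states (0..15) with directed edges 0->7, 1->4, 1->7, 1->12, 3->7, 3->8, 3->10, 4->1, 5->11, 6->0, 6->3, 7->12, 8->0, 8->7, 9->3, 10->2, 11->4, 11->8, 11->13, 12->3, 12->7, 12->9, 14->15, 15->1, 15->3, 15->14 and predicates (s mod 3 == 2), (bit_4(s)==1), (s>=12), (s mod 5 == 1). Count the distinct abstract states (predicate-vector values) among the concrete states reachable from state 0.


BFS from 0:
Concrete reachable: {0, 2, 3, 7, 8, 9, 10, 12}
Abstract via predicates (s mod 3 == 2), (bit_4(s)==1), (s>=12), (s mod 5 == 1):
  (0,0,0,0) <- {0, 3, 7, 9, 10}
  (0,0,1,0) <- {12}
  (1,0,0,0) <- {2, 8}
Distinct abstract states = 3

3


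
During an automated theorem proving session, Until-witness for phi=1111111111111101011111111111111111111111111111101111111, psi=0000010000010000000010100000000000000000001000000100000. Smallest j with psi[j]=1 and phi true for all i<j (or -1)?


(phi U psi) at 0: need smallest j with psi[j]=1 and phi[i]=1 for all i in [0,j).
Scan from step 0:
  step 0: phi=1, psi=0 -> continue
  step 1: phi=1, psi=0 -> continue
  step 2: phi=1, psi=0 -> continue
  step 3: phi=1, psi=0 -> continue
  step 5: psi=1 and phi held for [0,5) -> witness found
Witness step = 5

5


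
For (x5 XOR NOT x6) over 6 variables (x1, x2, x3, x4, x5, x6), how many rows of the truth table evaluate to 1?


Formula: (x5 XOR NOT x6) over 6 vars (64 rows)
Evaluate each row (x1, x2, x3, x4, x5, x6 as bits, MSB first):
  row 0 [000000]: (0 XOR NOT 0) -> 1
  row 1 [000001]: (0 XOR NOT 1) -> 0
  row 2 [000010]: (1 XOR NOT 0) -> 0
  row 3 [000011]: (1 XOR NOT 1) -> 1
  row 4 [000100]: (0 XOR NOT 0) -> 1
  (every remaining row is evaluated the same way; all 64 results are listed next)
Full result column, 8 rows per line (x1,x2,x3 fixed per line; x4,x5,x6 runs 000..111 left to right):
  rows 0-7 [x1,x2,x3=000]: 10011001  (ones: 4)
  rows 8-15 [x1,x2,x3=001]: 10011001  (ones: 4)
  rows 16-23 [x1,x2,x3=010]: 10011001  (ones: 4)
  rows 24-31 [x1,x2,x3=011]: 10011001  (ones: 4)
  rows 32-39 [x1,x2,x3=100]: 10011001  (ones: 4)
  rows 40-47 [x1,x2,x3=101]: 10011001  (ones: 4)
  rows 48-55 [x1,x2,x3=110]: 10011001  (ones: 4)
  rows 56-63 [x1,x2,x3=111]: 10011001  (ones: 4)
Count of 1-rows = 4+4+4+4+4+4+4+4 = 32

32


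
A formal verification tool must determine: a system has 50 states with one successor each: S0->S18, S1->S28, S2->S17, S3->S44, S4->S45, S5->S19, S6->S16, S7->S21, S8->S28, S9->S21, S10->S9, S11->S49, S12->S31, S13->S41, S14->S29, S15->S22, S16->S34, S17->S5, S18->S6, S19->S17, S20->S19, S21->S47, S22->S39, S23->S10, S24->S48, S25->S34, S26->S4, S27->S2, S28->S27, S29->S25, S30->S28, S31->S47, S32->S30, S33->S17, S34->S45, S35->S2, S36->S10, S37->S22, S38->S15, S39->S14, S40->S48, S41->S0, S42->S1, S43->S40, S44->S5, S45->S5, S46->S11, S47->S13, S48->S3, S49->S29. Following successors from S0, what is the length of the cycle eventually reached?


Trace from S0 until a state repeats:
  S0 -> S18 -> S6 -> S16 -> S34 -> S45 -> S5 -> S19 -> S17 -> S5
S5 first seen at step 6, revisited at step 9.
Cycle length = 9 - 6 = 3

3


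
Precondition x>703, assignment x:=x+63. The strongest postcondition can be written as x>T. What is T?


Formula: sp(P, x:=E) = exists old_x. (x = E[old_x/x]) AND P[old_x/x] (old_x is the value of x before the assignment; eliminate old_x by solving x = E[old_x/x] for old_x)
Step 1: Precondition P: x>703, i.e. old_x > 703
Step 2: Assignment gives x = old_x + 63, so old_x = x - 63
Step 3: Substitute into P: x - 63 > 703
Step 4: Simplify: x > 703+63 = 766

766


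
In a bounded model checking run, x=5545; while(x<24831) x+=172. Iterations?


Step 1: x goes from 5545 toward 24831 by 172; the body runs while x<24831, so iterations = ceil((bound-start)/step)
Step 2: Distance=19286
Step 3: ceil(19286/172)=113

113


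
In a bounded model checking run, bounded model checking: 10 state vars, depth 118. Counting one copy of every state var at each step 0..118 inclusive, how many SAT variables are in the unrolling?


BMC unrolls to depth k, creating one copy of each state var for steps 0..k.
Step count = 118 + 1 = 119 (steps 0 through 118)
Vars per step = 10
Total = 10 * 119 = 1190

1190


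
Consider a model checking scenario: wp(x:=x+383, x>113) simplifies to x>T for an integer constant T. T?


Formula: wp(x:=E, P) = P[E/x] (substitute E for x in postcondition)
Step 1: Postcondition: x>113
Step 2: Substitute x+383 for x: x+383>113
Step 3: Solve for x: x > 113-383 = -270

-270


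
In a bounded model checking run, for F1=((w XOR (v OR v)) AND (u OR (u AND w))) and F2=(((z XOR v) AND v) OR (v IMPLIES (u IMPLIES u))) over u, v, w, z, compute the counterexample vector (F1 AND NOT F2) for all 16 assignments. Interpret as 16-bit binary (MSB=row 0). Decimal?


F1 = ((w XOR (v OR v)) AND (u OR (u AND w)))
F2 = (((z XOR v) AND v) OR (v IMPLIES (u IMPLIES u)))
Counterexample to F1=>F2 is where F1=1 and F2=0.
Evaluate each row (bits = u,v,w,z, MSB first):
  row 0 [0000]: F1=0 F2=1 -> F1&~F2 -> 0
  row 1 [0001]: F1=0 F2=1 -> F1&~F2 -> 0
  row 2 [0010]: F1=0 F2=1 -> F1&~F2 -> 0
  row 3 [0011]: F1=0 F2=1 -> F1&~F2 -> 0
  row 4 [0100]: F1=0 F2=1 -> F1&~F2 -> 0
  row 5 [0101]: F1=0 F2=1 -> F1&~F2 -> 0
  row 6 [0110]: F1=0 F2=1 -> F1&~F2 -> 0
  row 7 [0111]: F1=0 F2=1 -> F1&~F2 -> 0
  row 8 [1000]: F1=0 F2=1 -> F1&~F2 -> 0
  row 9 [1001]: F1=0 F2=1 -> F1&~F2 -> 0
  row 10 [1010]: F1=1 F2=1 -> F1&~F2 -> 0
  row 11 [1011]: F1=1 F2=1 -> F1&~F2 -> 0
  row 12 [1100]: F1=1 F2=1 -> F1&~F2 -> 0
  row 13 [1101]: F1=1 F2=1 -> F1&~F2 -> 0
  row 14 [1110]: F1=0 F2=1 -> F1&~F2 -> 0
  row 15 [1111]: F1=0 F2=1 -> F1&~F2 -> 0
Full result column, 4 rows per line (u,v fixed per line; w,z runs 00..11 left to right):
  rows 0-3 [u,v=00]: 0000  = hex 0
  rows 4-7 [u,v=01]: 0000  = hex 0
  rows 8-11 [u,v=10]: 0000  = hex 0
  rows 12-15 [u,v=11]: 0000  = hex 0
Counterexample vector (row 0 .. row 15) = 0000000000000000
Output column grouped in 4s = 0000 0000 0000 0000 = 0x0000
Convert to decimal digit by digit (value = value*16 + digit):
  0 -> 0
  0*16 + 0 = 0
  0*16 + 0 = 0
  0*16 + 0 = 0
Decimal = 0

0


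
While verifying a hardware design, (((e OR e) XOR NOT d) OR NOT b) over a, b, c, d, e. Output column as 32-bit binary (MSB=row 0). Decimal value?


Formula: (((e OR e) XOR NOT d) OR NOT b) over a, b, c, d, e (32 rows)
Evaluate each row (bits = a,b,c,d,e, MSB first):
  row 0 [00000]: (((0 OR 0) XOR NOT 0) OR NOT 0) -> 1
  row 1 [00001]: (((1 OR 1) XOR NOT 0) OR NOT 0) -> 1
  row 2 [00010]: (((0 OR 0) XOR NOT 1) OR NOT 0) -> 1
  row 3 [00011]: (((1 OR 1) XOR NOT 1) OR NOT 0) -> 1
  row 4 [00100]: (((0 OR 0) XOR NOT 0) OR NOT 0) -> 1
  row 5 [00101]: (((1 OR 1) XOR NOT 0) OR NOT 0) -> 1
  row 6 [00110]: (((0 OR 0) XOR NOT 1) OR NOT 0) -> 1
  row 7 [00111]: (((1 OR 1) XOR NOT 1) OR NOT 0) -> 1
  row 8 [01000]: (((0 OR 0) XOR NOT 0) OR NOT 1) -> 1
  row 9 [01001]: (((1 OR 1) XOR NOT 0) OR NOT 1) -> 0
  row 10 [01010]: (((0 OR 0) XOR NOT 1) OR NOT 1) -> 0
  row 11 [01011]: (((1 OR 1) XOR NOT 1) OR NOT 1) -> 1
  row 12 [01100]: (((0 OR 0) XOR NOT 0) OR NOT 1) -> 1
  row 13 [01101]: (((1 OR 1) XOR NOT 0) OR NOT 1) -> 0
  row 14 [01110]: (((0 OR 0) XOR NOT 1) OR NOT 1) -> 0
  row 15 [01111]: (((1 OR 1) XOR NOT 1) OR NOT 1) -> 1
  row 16 [10000]: (((0 OR 0) XOR NOT 0) OR NOT 0) -> 1
  row 17 [10001]: (((1 OR 1) XOR NOT 0) OR NOT 0) -> 1
  row 18 [10010]: (((0 OR 0) XOR NOT 1) OR NOT 0) -> 1
  row 19 [10011]: (((1 OR 1) XOR NOT 1) OR NOT 0) -> 1
  row 20 [10100]: (((0 OR 0) XOR NOT 0) OR NOT 0) -> 1
  row 21 [10101]: (((1 OR 1) XOR NOT 0) OR NOT 0) -> 1
  row 22 [10110]: (((0 OR 0) XOR NOT 1) OR NOT 0) -> 1
  row 23 [10111]: (((1 OR 1) XOR NOT 1) OR NOT 0) -> 1
  row 24 [11000]: (((0 OR 0) XOR NOT 0) OR NOT 1) -> 1
  row 25 [11001]: (((1 OR 1) XOR NOT 0) OR NOT 1) -> 0
  row 26 [11010]: (((0 OR 0) XOR NOT 1) OR NOT 1) -> 0
  row 27 [11011]: (((1 OR 1) XOR NOT 1) OR NOT 1) -> 1
  row 28 [11100]: (((0 OR 0) XOR NOT 0) OR NOT 1) -> 1
  row 29 [11101]: (((1 OR 1) XOR NOT 0) OR NOT 1) -> 0
  row 30 [11110]: (((0 OR 0) XOR NOT 1) OR NOT 1) -> 0
  row 31 [11111]: (((1 OR 1) XOR NOT 1) OR NOT 1) -> 1
Full result column, 4 rows per line (a,b,c fixed per line; d,e runs 00..11 left to right):
  rows 0-3 [a,b,c=000]: 1111  = hex F
  rows 4-7 [a,b,c=001]: 1111  = hex F
  rows 8-11 [a,b,c=010]: 1001  = hex 9
  rows 12-15 [a,b,c=011]: 1001  = hex 9
  rows 16-19 [a,b,c=100]: 1111  = hex F
  rows 20-23 [a,b,c=101]: 1111  = hex F
  rows 24-27 [a,b,c=110]: 1001  = hex 9
  rows 28-31 [a,b,c=111]: 1001  = hex 9
Output column (row 0 .. row 31) = 11111111100110011111111110011001
Output column grouped in 4s = 1111 1111 1001 1001 1111 1111 1001 1001 = 0xFF99FF99
Convert to decimal digit by digit (value = value*16 + digit):
  F -> 15
  15*16 + 15 (F) = 255
  255*16 + 9 = 4089
  4089*16 + 9 = 65433
  65433*16 + 15 (F) = 1046943
  1046943*16 + 15 (F) = 16751103
  16751103*16 + 9 = 268017657
  268017657*16 + 9 = 4288282521
Decimal = 4288282521

4288282521


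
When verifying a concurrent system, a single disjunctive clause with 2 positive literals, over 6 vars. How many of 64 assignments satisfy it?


Step 1: Total=2^6=64
Step 2: Unsat when all 2 false: 2^4=16
Step 3: Sat=64-16=48

48


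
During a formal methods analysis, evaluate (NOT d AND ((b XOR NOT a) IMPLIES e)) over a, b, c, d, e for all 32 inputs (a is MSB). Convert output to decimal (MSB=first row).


Formula: (NOT d AND ((b XOR NOT a) IMPLIES e)) over a, b, c, d, e (32 rows)
Evaluate each row (bits = a,b,c,d,e, MSB first):
  row 0 [00000]: (NOT 0 AND ((0 XOR NOT 0) IMPLIES 0)) -> 0
  row 1 [00001]: (NOT 0 AND ((0 XOR NOT 0) IMPLIES 1)) -> 1
  row 2 [00010]: (NOT 1 AND ((0 XOR NOT 0) IMPLIES 0)) -> 0
  row 3 [00011]: (NOT 1 AND ((0 XOR NOT 0) IMPLIES 1)) -> 0
  row 4 [00100]: (NOT 0 AND ((0 XOR NOT 0) IMPLIES 0)) -> 0
  row 5 [00101]: (NOT 0 AND ((0 XOR NOT 0) IMPLIES 1)) -> 1
  row 6 [00110]: (NOT 1 AND ((0 XOR NOT 0) IMPLIES 0)) -> 0
  row 7 [00111]: (NOT 1 AND ((0 XOR NOT 0) IMPLIES 1)) -> 0
  row 8 [01000]: (NOT 0 AND ((1 XOR NOT 0) IMPLIES 0)) -> 1
  row 9 [01001]: (NOT 0 AND ((1 XOR NOT 0) IMPLIES 1)) -> 1
  row 10 [01010]: (NOT 1 AND ((1 XOR NOT 0) IMPLIES 0)) -> 0
  row 11 [01011]: (NOT 1 AND ((1 XOR NOT 0) IMPLIES 1)) -> 0
  row 12 [01100]: (NOT 0 AND ((1 XOR NOT 0) IMPLIES 0)) -> 1
  row 13 [01101]: (NOT 0 AND ((1 XOR NOT 0) IMPLIES 1)) -> 1
  row 14 [01110]: (NOT 1 AND ((1 XOR NOT 0) IMPLIES 0)) -> 0
  row 15 [01111]: (NOT 1 AND ((1 XOR NOT 0) IMPLIES 1)) -> 0
  row 16 [10000]: (NOT 0 AND ((0 XOR NOT 1) IMPLIES 0)) -> 1
  row 17 [10001]: (NOT 0 AND ((0 XOR NOT 1) IMPLIES 1)) -> 1
  row 18 [10010]: (NOT 1 AND ((0 XOR NOT 1) IMPLIES 0)) -> 0
  row 19 [10011]: (NOT 1 AND ((0 XOR NOT 1) IMPLIES 1)) -> 0
  row 20 [10100]: (NOT 0 AND ((0 XOR NOT 1) IMPLIES 0)) -> 1
  row 21 [10101]: (NOT 0 AND ((0 XOR NOT 1) IMPLIES 1)) -> 1
  row 22 [10110]: (NOT 1 AND ((0 XOR NOT 1) IMPLIES 0)) -> 0
  row 23 [10111]: (NOT 1 AND ((0 XOR NOT 1) IMPLIES 1)) -> 0
  row 24 [11000]: (NOT 0 AND ((1 XOR NOT 1) IMPLIES 0)) -> 0
  row 25 [11001]: (NOT 0 AND ((1 XOR NOT 1) IMPLIES 1)) -> 1
  row 26 [11010]: (NOT 1 AND ((1 XOR NOT 1) IMPLIES 0)) -> 0
  row 27 [11011]: (NOT 1 AND ((1 XOR NOT 1) IMPLIES 1)) -> 0
  row 28 [11100]: (NOT 0 AND ((1 XOR NOT 1) IMPLIES 0)) -> 0
  row 29 [11101]: (NOT 0 AND ((1 XOR NOT 1) IMPLIES 1)) -> 1
  row 30 [11110]: (NOT 1 AND ((1 XOR NOT 1) IMPLIES 0)) -> 0
  row 31 [11111]: (NOT 1 AND ((1 XOR NOT 1) IMPLIES 1)) -> 0
Full result column, 4 rows per line (a,b,c fixed per line; d,e runs 00..11 left to right):
  rows 0-3 [a,b,c=000]: 0100  = hex 4
  rows 4-7 [a,b,c=001]: 0100  = hex 4
  rows 8-11 [a,b,c=010]: 1100  = hex C
  rows 12-15 [a,b,c=011]: 1100  = hex C
  rows 16-19 [a,b,c=100]: 1100  = hex C
  rows 20-23 [a,b,c=101]: 1100  = hex C
  rows 24-27 [a,b,c=110]: 0100  = hex 4
  rows 28-31 [a,b,c=111]: 0100  = hex 4
Output column (row 0 .. row 31) = 01000100110011001100110001000100
Output column grouped in 4s = 0100 0100 1100 1100 1100 1100 0100 0100 = 0x44CCCC44
Convert to decimal digit by digit (value = value*16 + digit):
  4 -> 4
  4*16 + 4 = 68
  68*16 + 12 (C) = 1100
  1100*16 + 12 (C) = 17612
  17612*16 + 12 (C) = 281804
  281804*16 + 12 (C) = 4508876
  4508876*16 + 4 = 72142020
  72142020*16 + 4 = 1154272324
Decimal = 1154272324

1154272324


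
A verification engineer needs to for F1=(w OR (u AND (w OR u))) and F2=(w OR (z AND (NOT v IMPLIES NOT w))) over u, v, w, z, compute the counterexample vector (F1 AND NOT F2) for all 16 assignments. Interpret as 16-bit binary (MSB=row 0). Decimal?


F1 = (w OR (u AND (w OR u)))
F2 = (w OR (z AND (NOT v IMPLIES NOT w)))
Counterexample to F1=>F2 is where F1=1 and F2=0.
Evaluate each row (bits = u,v,w,z, MSB first):
  row 0 [0000]: F1=0 F2=0 -> F1&~F2 -> 0
  row 1 [0001]: F1=0 F2=1 -> F1&~F2 -> 0
  row 2 [0010]: F1=1 F2=1 -> F1&~F2 -> 0
  row 3 [0011]: F1=1 F2=1 -> F1&~F2 -> 0
  row 4 [0100]: F1=0 F2=0 -> F1&~F2 -> 0
  row 5 [0101]: F1=0 F2=1 -> F1&~F2 -> 0
  row 6 [0110]: F1=1 F2=1 -> F1&~F2 -> 0
  row 7 [0111]: F1=1 F2=1 -> F1&~F2 -> 0
  row 8 [1000]: F1=1 F2=0 -> F1&~F2 -> 1
  row 9 [1001]: F1=1 F2=1 -> F1&~F2 -> 0
  row 10 [1010]: F1=1 F2=1 -> F1&~F2 -> 0
  row 11 [1011]: F1=1 F2=1 -> F1&~F2 -> 0
  row 12 [1100]: F1=1 F2=0 -> F1&~F2 -> 1
  row 13 [1101]: F1=1 F2=1 -> F1&~F2 -> 0
  row 14 [1110]: F1=1 F2=1 -> F1&~F2 -> 0
  row 15 [1111]: F1=1 F2=1 -> F1&~F2 -> 0
Full result column, 4 rows per line (u,v fixed per line; w,z runs 00..11 left to right):
  rows 0-3 [u,v=00]: 0000  = hex 0
  rows 4-7 [u,v=01]: 0000  = hex 0
  rows 8-11 [u,v=10]: 1000  = hex 8
  rows 12-15 [u,v=11]: 1000  = hex 8
Counterexample vector (row 0 .. row 15) = 0000000010001000
Output column grouped in 4s = 0000 0000 1000 1000 = 0x0088
Convert to decimal digit by digit (value = value*16 + digit):
  0 -> 0
  0*16 + 0 = 0
  0*16 + 8 = 8
  8*16 + 8 = 136
Decimal = 136

136


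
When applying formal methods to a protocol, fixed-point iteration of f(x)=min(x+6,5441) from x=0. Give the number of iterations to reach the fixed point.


Step 1: x=0, cap=5441, increment=6
Step 2: x grows by 6 each step until capped at 5441; fixed point is x=5441
Step 3: iterations = ceil(5441/6) = 907

907


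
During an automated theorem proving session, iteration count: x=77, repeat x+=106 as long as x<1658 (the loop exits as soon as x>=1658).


Step 1: x goes from 77 toward 1658 by 106; the body runs while x<1658, so iterations = ceil((bound-start)/step)
Step 2: Distance=1581
Step 3: ceil(1581/106)=15

15


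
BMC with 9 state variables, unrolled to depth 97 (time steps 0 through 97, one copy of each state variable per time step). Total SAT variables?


BMC unrolls to depth k, creating one copy of each state var for steps 0..k.
Step count = 97 + 1 = 98 (steps 0 through 97)
Vars per step = 9
Total = 9 * 98 = 882

882


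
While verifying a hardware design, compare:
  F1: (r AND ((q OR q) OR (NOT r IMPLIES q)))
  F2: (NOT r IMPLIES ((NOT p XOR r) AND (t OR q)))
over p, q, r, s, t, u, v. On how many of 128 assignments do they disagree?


F1 = (r AND ((q OR q) OR (NOT r IMPLIES q)))
F2 = (NOT r IMPLIES ((NOT p XOR r) AND (t OR q)))
Evaluate both on each of 128 rows (bits = p,q,r,s,t,u,v):
  row 0 [0000000]: F1=0 F2=0 -> 0
  row 1 [0000001]: F1=0 F2=0 -> 0
  row 2 [0000010]: F1=0 F2=0 -> 0
  row 3 [0000011]: F1=0 F2=0 -> 0
  row 4 [0000100]: F1=0 F2=1 (differ) -> 1
  (every remaining row is evaluated the same way; all 128 results are listed next)
Full result column, 8 rows per line (p,q,r,s fixed per line; t,u,v runs 000..111 left to right):
  rows 0-7 [p,q,r,s=0000]: 00001111  (ones: 4)
  rows 8-15 [p,q,r,s=0001]: 00001111  (ones: 4)
  rows 16-23 [p,q,r,s=0010]: 00000000  (ones: 0)
  rows 24-31 [p,q,r,s=0011]: 00000000  (ones: 0)
  rows 32-39 [p,q,r,s=0100]: 11111111  (ones: 8)
  rows 40-47 [p,q,r,s=0101]: 11111111  (ones: 8)
  rows 48-55 [p,q,r,s=0110]: 00000000  (ones: 0)
  rows 56-63 [p,q,r,s=0111]: 00000000  (ones: 0)
  rows 64-71 [p,q,r,s=1000]: 00000000  (ones: 0)
  rows 72-79 [p,q,r,s=1001]: 00000000  (ones: 0)
  rows 80-87 [p,q,r,s=1010]: 00000000  (ones: 0)
  rows 88-95 [p,q,r,s=1011]: 00000000  (ones: 0)
  rows 96-103 [p,q,r,s=1100]: 00000000  (ones: 0)
  rows 104-111 [p,q,r,s=1101]: 00000000  (ones: 0)
  rows 112-119 [p,q,r,s=1110]: 00000000  (ones: 0)
  rows 120-127 [p,q,r,s=1111]: 00000000  (ones: 0)
Disagreements = 4+4+0+0+8+8+0+0+0+0+0+0+0+0+0+0 = 24

24


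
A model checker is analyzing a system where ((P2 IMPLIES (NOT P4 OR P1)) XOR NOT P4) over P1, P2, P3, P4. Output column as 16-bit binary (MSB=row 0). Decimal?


Formula: ((P2 IMPLIES (NOT P4 OR P1)) XOR NOT P4) over P1, P2, P3, P4 (16 rows)
Evaluate each row (bits = P1,P2,P3,P4, MSB first):
  row 0 [0000]: ((0 IMPLIES (NOT 0 OR 0)) XOR NOT 0) -> 0
  row 1 [0001]: ((0 IMPLIES (NOT 1 OR 0)) XOR NOT 1) -> 1
  row 2 [0010]: ((0 IMPLIES (NOT 0 OR 0)) XOR NOT 0) -> 0
  row 3 [0011]: ((0 IMPLIES (NOT 1 OR 0)) XOR NOT 1) -> 1
  row 4 [0100]: ((1 IMPLIES (NOT 0 OR 0)) XOR NOT 0) -> 0
  row 5 [0101]: ((1 IMPLIES (NOT 1 OR 0)) XOR NOT 1) -> 0
  row 6 [0110]: ((1 IMPLIES (NOT 0 OR 0)) XOR NOT 0) -> 0
  row 7 [0111]: ((1 IMPLIES (NOT 1 OR 0)) XOR NOT 1) -> 0
  row 8 [1000]: ((0 IMPLIES (NOT 0 OR 1)) XOR NOT 0) -> 0
  row 9 [1001]: ((0 IMPLIES (NOT 1 OR 1)) XOR NOT 1) -> 1
  row 10 [1010]: ((0 IMPLIES (NOT 0 OR 1)) XOR NOT 0) -> 0
  row 11 [1011]: ((0 IMPLIES (NOT 1 OR 1)) XOR NOT 1) -> 1
  row 12 [1100]: ((1 IMPLIES (NOT 0 OR 1)) XOR NOT 0) -> 0
  row 13 [1101]: ((1 IMPLIES (NOT 1 OR 1)) XOR NOT 1) -> 1
  row 14 [1110]: ((1 IMPLIES (NOT 0 OR 1)) XOR NOT 0) -> 0
  row 15 [1111]: ((1 IMPLIES (NOT 1 OR 1)) XOR NOT 1) -> 1
Full result column, 4 rows per line (P1,P2 fixed per line; P3,P4 runs 00..11 left to right):
  rows 0-3 [P1,P2=00]: 0101  = hex 5
  rows 4-7 [P1,P2=01]: 0000  = hex 0
  rows 8-11 [P1,P2=10]: 0101  = hex 5
  rows 12-15 [P1,P2=11]: 0101  = hex 5
Output column (row 0 .. row 15) = 0101000001010101
Output column grouped in 4s = 0101 0000 0101 0101 = 0x5055
Convert to decimal digit by digit (value = value*16 + digit):
  5 -> 5
  5*16 + 0 = 80
  80*16 + 5 = 1285
  1285*16 + 5 = 20565
Decimal = 20565

20565


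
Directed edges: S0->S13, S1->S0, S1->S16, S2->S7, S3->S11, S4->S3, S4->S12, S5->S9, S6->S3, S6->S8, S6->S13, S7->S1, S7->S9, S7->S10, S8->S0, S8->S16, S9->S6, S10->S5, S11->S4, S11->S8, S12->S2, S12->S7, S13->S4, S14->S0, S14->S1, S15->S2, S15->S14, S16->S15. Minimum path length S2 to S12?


BFS layer-by-layer from S2:
  dist 0: {S2}
  dist 1: {S7}
  dist 2: {S1, S9, S10}
  dist 3: {S0, S5, S6, S16}
  dist 4: {S3, S8, S13, S15}
  dist 5: {S4, S11, S14}
  dist 6: {S12}
  -> S12 reached at distance 6
Shortest path length = 6

6


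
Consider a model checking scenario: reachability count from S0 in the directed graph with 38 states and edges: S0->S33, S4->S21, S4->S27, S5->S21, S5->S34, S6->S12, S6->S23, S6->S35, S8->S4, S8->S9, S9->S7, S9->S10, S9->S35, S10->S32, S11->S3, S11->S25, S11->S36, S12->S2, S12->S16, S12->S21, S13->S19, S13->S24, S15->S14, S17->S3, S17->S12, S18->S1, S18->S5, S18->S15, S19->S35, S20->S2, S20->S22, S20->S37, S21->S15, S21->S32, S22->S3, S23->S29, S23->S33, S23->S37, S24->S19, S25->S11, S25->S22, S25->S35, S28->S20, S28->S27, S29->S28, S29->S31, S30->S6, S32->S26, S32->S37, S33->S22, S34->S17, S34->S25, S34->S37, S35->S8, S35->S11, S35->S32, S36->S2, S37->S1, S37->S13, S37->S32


BFS from S0:
  layer 0: {S0}
  layer 1: {S33}
  layer 2: {S22}
  layer 3: {S3}
Reachable set: {S0, S3, S22, S33}
Count = 4

4


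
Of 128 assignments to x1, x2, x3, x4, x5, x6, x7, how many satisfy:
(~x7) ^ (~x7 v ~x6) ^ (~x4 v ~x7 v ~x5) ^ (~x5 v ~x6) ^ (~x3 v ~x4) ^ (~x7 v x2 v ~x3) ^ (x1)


CNF with 7 clauses over 7 vars (128 assignments).
An assignment satisfies CNF iff every clause has >=1 true literal.
Check each row (bits = x1,x2,x3,x4,x5,x6,x7; clause T/F shown):
  row 0 [0000000]: clauses=TTTTTTF -> 0
  row 1 [0000001]: clauses=FTTTTTF -> 0
  row 2 [0000010]: clauses=TTTTTTF -> 0
  row 3 [0000011]: clauses=FFTTTTF -> 0
  row 4 [0000100]: clauses=TTTTTTF -> 0
  (every remaining row is evaluated the same way; all 128 results are listed next)
Full result column, 8 rows per line (x1,x2,x3,x4 fixed per line; x5,x6,x7 runs 000..111 left to right):
  rows 0-7 [x1,x2,x3,x4=0000]: 00000000  (ones: 0)
  rows 8-15 [x1,x2,x3,x4=0001]: 00000000  (ones: 0)
  rows 16-23 [x1,x2,x3,x4=0010]: 00000000  (ones: 0)
  rows 24-31 [x1,x2,x3,x4=0011]: 00000000  (ones: 0)
  rows 32-39 [x1,x2,x3,x4=0100]: 00000000  (ones: 0)
  rows 40-47 [x1,x2,x3,x4=0101]: 00000000  (ones: 0)
  rows 48-55 [x1,x2,x3,x4=0110]: 00000000  (ones: 0)
  rows 56-63 [x1,x2,x3,x4=0111]: 00000000  (ones: 0)
  rows 64-71 [x1,x2,x3,x4=1000]: 10101000  (ones: 3)
  rows 72-79 [x1,x2,x3,x4=1001]: 10101000  (ones: 3)
  rows 80-87 [x1,x2,x3,x4=1010]: 10101000  (ones: 3)
  rows 88-95 [x1,x2,x3,x4=1011]: 00000000  (ones: 0)
  rows 96-103 [x1,x2,x3,x4=1100]: 10101000  (ones: 3)
  rows 104-111 [x1,x2,x3,x4=1101]: 10101000  (ones: 3)
  rows 112-119 [x1,x2,x3,x4=1110]: 10101000  (ones: 3)
  rows 120-127 [x1,x2,x3,x4=1111]: 00000000  (ones: 0)
Satisfying assignments = 0+0+0+0+0+0+0+0+3+3+3+0+3+3+3+0 = 18

18


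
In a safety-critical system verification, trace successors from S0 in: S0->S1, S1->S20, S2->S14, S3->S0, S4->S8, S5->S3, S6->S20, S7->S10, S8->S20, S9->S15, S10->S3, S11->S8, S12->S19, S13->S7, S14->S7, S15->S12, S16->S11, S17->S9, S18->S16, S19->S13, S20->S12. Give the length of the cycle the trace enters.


Trace from S0 until a state repeats:
  S0 -> S1 -> S20 -> S12 -> S19 -> S13 -> S7 -> S10 -> S3 -> S0
S0 first seen at step 0, revisited at step 9.
Cycle length = 9 - 0 = 9

9


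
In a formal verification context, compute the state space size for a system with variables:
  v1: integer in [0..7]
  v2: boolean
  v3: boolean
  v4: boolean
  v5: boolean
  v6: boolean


State space = product of domain sizes of all variables.
Domain sizes:
  v1 (integer in [0..7]): 8
  v2 (boolean): 2
  v3 (boolean): 2
  v4 (boolean): 2
  v5 (boolean): 2
  v6 (boolean): 2
Product = 8 * 2 * 2 * 2 * 2 * 2 = 256

256


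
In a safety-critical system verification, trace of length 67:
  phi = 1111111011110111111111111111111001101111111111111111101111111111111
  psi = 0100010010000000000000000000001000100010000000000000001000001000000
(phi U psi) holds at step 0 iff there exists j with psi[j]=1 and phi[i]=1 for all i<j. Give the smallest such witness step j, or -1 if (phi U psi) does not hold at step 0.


(phi U psi) at 0: need smallest j with psi[j]=1 and phi[i]=1 for all i in [0,j).
Scan from step 0:
  step 0: phi=1, psi=0 -> continue
  step 1: psi=1 and phi held for [0,1) -> witness found
Witness step = 1

1


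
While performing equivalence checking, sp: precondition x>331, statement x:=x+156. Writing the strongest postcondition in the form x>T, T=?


Formula: sp(P, x:=E) = exists old_x. (x = E[old_x/x]) AND P[old_x/x] (old_x is the value of x before the assignment; eliminate old_x by solving x = E[old_x/x] for old_x)
Step 1: Precondition P: x>331, i.e. old_x > 331
Step 2: Assignment gives x = old_x + 156, so old_x = x - 156
Step 3: Substitute into P: x - 156 > 331
Step 4: Simplify: x > 331+156 = 487

487


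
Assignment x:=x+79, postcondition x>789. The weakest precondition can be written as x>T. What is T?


Formula: wp(x:=E, P) = P[E/x] (substitute E for x in postcondition)
Step 1: Postcondition: x>789
Step 2: Substitute x+79 for x: x+79>789
Step 3: Solve for x: x > 789-79 = 710

710


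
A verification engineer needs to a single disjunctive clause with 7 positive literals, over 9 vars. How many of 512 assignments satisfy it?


Step 1: Total=2^9=512
Step 2: Unsat when all 7 false: 2^2=4
Step 3: Sat=512-4=508

508


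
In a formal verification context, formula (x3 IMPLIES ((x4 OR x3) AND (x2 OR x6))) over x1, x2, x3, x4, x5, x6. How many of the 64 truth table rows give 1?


Formula: (x3 IMPLIES ((x4 OR x3) AND (x2 OR x6))) over 6 vars (64 rows)
Evaluate each row (x1, x2, x3, x4, x5, x6 as bits, MSB first):
  row 0 [000000]: (0 IMPLIES ((0 OR 0) AND (0 OR 0))) -> 1
  row 1 [000001]: (0 IMPLIES ((0 OR 0) AND (0 OR 1))) -> 1
  row 2 [000010]: (0 IMPLIES ((0 OR 0) AND (0 OR 0))) -> 1
  row 3 [000011]: (0 IMPLIES ((0 OR 0) AND (0 OR 1))) -> 1
  row 4 [000100]: (0 IMPLIES ((1 OR 0) AND (0 OR 0))) -> 1
  (every remaining row is evaluated the same way; all 64 results are listed next)
Full result column, 8 rows per line (x1,x2,x3 fixed per line; x4,x5,x6 runs 000..111 left to right):
  rows 0-7 [x1,x2,x3=000]: 11111111  (ones: 8)
  rows 8-15 [x1,x2,x3=001]: 01010101  (ones: 4)
  rows 16-23 [x1,x2,x3=010]: 11111111  (ones: 8)
  rows 24-31 [x1,x2,x3=011]: 11111111  (ones: 8)
  rows 32-39 [x1,x2,x3=100]: 11111111  (ones: 8)
  rows 40-47 [x1,x2,x3=101]: 01010101  (ones: 4)
  rows 48-55 [x1,x2,x3=110]: 11111111  (ones: 8)
  rows 56-63 [x1,x2,x3=111]: 11111111  (ones: 8)
Count of 1-rows = 8+4+8+8+8+4+8+8 = 56

56


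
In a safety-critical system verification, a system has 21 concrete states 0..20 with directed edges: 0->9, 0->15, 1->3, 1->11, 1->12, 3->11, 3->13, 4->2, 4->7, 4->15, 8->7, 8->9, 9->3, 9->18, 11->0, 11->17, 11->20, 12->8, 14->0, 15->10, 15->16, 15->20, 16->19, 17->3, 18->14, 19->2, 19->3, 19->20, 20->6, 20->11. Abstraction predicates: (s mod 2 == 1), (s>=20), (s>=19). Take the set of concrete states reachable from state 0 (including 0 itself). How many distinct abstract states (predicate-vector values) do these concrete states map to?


BFS from 0:
Concrete reachable: {0, 2, 3, 6, 9, 10, 11, 13, 14, 15, 16, 17, 18, 19, 20}
Abstract via predicates (s mod 2 == 1), (s>=20), (s>=19):
  (0,0,0) <- {0, 2, 6, 10, 14, 16, 18}
  (0,1,1) <- {20}
  (1,0,0) <- {3, 9, 11, 13, 15, 17}
  (1,0,1) <- {19}
Distinct abstract states = 4

4


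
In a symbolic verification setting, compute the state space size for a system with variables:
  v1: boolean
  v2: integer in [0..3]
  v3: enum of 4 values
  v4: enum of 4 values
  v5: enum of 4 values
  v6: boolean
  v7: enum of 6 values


State space = product of domain sizes of all variables.
Domain sizes:
  v1 (boolean): 2
  v2 (integer in [0..3]): 4
  v3 (enum of 4 values): 4
  v4 (enum of 4 values): 4
  v5 (enum of 4 values): 4
  v6 (boolean): 2
  v7 (enum of 6 values): 6
Product = 2 * 4 * 4 * 4 * 4 * 2 * 6 = 6144

6144


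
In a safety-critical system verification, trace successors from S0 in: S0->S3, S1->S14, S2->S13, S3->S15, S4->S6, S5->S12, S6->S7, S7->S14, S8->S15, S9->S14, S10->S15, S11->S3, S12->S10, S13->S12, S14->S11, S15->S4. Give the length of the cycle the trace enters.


Trace from S0 until a state repeats:
  S0 -> S3 -> S15 -> S4 -> S6 -> S7 -> S14 -> S11 -> S3
S3 first seen at step 1, revisited at step 8.
Cycle length = 8 - 1 = 7

7


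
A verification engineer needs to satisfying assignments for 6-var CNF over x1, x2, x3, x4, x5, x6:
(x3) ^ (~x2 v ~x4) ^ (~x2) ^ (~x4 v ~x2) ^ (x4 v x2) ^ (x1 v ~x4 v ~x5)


CNF with 6 clauses over 6 vars (64 assignments).
An assignment satisfies CNF iff every clause has >=1 true literal.
Check each row (bits = x1,x2,x3,x4,x5,x6; clause T/F shown):
  row 0 [000000]: clauses=FTTTFT -> 0
  row 1 [000001]: clauses=FTTTFT -> 0
  row 2 [000010]: clauses=FTTTFT -> 0
  row 3 [000011]: clauses=FTTTFT -> 0
  row 4 [000100]: clauses=FTTTTT -> 0
  (every remaining row is evaluated the same way; all 64 results are listed next)
Full result column, 8 rows per line (x1,x2,x3 fixed per line; x4,x5,x6 runs 000..111 left to right):
  rows 0-7 [x1,x2,x3=000]: 00000000  (ones: 0)
  rows 8-15 [x1,x2,x3=001]: 00001100  (ones: 2)
  rows 16-23 [x1,x2,x3=010]: 00000000  (ones: 0)
  rows 24-31 [x1,x2,x3=011]: 00000000  (ones: 0)
  rows 32-39 [x1,x2,x3=100]: 00000000  (ones: 0)
  rows 40-47 [x1,x2,x3=101]: 00001111  (ones: 4)
  rows 48-55 [x1,x2,x3=110]: 00000000  (ones: 0)
  rows 56-63 [x1,x2,x3=111]: 00000000  (ones: 0)
Satisfying assignments = 0+2+0+0+0+4+0+0 = 6

6
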